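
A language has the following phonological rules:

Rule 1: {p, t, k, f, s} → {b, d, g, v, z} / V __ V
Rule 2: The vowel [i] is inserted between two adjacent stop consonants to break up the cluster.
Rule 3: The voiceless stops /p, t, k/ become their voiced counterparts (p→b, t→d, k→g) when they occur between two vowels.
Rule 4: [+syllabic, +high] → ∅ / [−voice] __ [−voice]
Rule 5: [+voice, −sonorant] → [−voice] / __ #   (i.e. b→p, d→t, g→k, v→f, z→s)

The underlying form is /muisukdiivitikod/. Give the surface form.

muizugidiividigot

Rule 1 (intervocalic voicing): /s/ is a voiceless obstruent between vowels /i/ and /u/, so it voices to [z]. /t/ is a voiceless obstruent between vowels /i/ and /i/, so it voices to [d]. /k/ is a voiceless obstruent between vowels /i/ and /o/, so it voices to [g]. /muisukdiivitikod/ → muizukdiividigod.
Rule 2 (stop-cluster i-epenthesis): /k/ and /d/ form a stop–stop cluster, so [i] is inserted between them. /muizukdiividigod/ → muizukidiividigod.
Rule 3 (intervocalic voicing): /k/ is a voiceless stop between vowels /u/ and /i/, so it voices to [g]. /muizukidiividigod/ → muizugidiividigod.
Rule 4 (high vowel syncope): no segment meets the environment; /muizugidiividigod/ is unchanged.
Rule 5 (final devoicing): /d/ is a voiced obstruent in word-final position, so it devoices to [t]. /muizugidiividigod/ → muizugidiividigot.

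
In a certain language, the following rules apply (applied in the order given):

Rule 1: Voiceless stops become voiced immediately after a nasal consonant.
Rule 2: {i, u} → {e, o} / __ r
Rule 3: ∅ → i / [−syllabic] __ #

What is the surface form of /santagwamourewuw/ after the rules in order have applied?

sandagwamoorewuwi

Rule 1 (post-nasal voicing): /t/ is a voiceless stop immediately after the nasal /n/, so it voices to [d]. /santagwamourewuw/ → sandagwamourewuw.
Rule 2 (pre-rhotic lowering): /u/ is a high vowel immediately before /r/, so it lowers to [o]. /sandagwamourewuw/ → sandagwamoorewuw.
Rule 3 (final i-epenthesis): the form ends in the consonant /w/, so [i] is inserted word-finally. /sandagwamoorewuw/ → sandagwamoorewuwi.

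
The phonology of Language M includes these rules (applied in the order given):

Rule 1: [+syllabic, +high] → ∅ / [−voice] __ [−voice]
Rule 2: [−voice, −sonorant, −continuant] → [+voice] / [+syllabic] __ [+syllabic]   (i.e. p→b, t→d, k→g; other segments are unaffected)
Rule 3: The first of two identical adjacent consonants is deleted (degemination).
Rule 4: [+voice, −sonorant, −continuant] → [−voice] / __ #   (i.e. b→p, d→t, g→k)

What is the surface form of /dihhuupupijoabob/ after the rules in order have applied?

Rule 1 (high vowel syncope): /u/ is a high vowel flanked by voiceless consonants /p/ and /p/, so it deletes. /dihhuupupijoabob/ → dihhuuppijoabob.
Rule 2 (intervocalic voicing): no segment meets the environment; /dihhuuppijoabob/ is unchanged.
Rule 3 (degemination): /hh/ is a geminate; the first /h/ deletes. /pp/ is a geminate; the first /p/ deletes. /dihhuuppijoabob/ → dihuupijoabob.
Rule 4 (final devoicing): /b/ is a voiced stop in word-final position, so it devoices to [p]. /dihuupijoabob/ → dihuupijoabop.

dihuupijoabop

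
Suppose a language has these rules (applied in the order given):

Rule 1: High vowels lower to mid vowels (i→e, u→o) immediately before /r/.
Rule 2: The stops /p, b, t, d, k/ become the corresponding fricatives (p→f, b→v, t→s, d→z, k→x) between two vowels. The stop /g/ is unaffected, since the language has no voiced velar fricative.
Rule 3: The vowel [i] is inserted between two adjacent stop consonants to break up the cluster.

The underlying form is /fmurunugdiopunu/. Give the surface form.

fmorunugidiofunu

Rule 1 (pre-rhotic lowering): /u/ is a high vowel immediately before /r/, so it lowers to [o]. /fmurunugdiopunu/ → fmorunugdiopunu.
Rule 2 (intervocalic spirantization): /p/ is a stop between vowels /o/ and /u/, so it spirantizes to the fricative [f]. /fmorunugdiopunu/ → fmorunugdiofunu.
Rule 3 (stop-cluster i-epenthesis): /g/ and /d/ form a stop–stop cluster, so [i] is inserted between them. /fmorunugdiofunu/ → fmorunugidiofunu.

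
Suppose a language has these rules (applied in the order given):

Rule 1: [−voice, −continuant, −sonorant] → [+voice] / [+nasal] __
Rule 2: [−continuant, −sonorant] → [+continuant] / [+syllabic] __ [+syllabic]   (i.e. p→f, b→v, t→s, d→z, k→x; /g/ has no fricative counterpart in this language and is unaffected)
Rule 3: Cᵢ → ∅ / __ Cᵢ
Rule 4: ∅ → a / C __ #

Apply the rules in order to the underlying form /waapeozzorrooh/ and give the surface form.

waafeozorooha

Rule 1 (post-nasal voicing): no segment meets the environment; /waapeozzorrooh/ is unchanged.
Rule 2 (intervocalic spirantization): /p/ is a stop between vowels /a/ and /e/, so it spirantizes to the fricative [f]. /waapeozzorrooh/ → waafeozzorrooh.
Rule 3 (degemination): /zz/ is a geminate; the first /z/ deletes. /rr/ is a geminate; the first /r/ deletes. /waafeozzorrooh/ → waafeozorooh.
Rule 4 (final a-epenthesis): the form ends in the consonant /h/, so [a] is inserted word-finally. /waafeozorooh/ → waafeozorooha.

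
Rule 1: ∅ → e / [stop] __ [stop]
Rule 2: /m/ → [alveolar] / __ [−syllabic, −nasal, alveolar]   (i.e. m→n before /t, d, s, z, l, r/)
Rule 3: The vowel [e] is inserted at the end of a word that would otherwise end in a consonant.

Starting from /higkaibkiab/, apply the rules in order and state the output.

Rule 1 (stop-cluster e-epenthesis): /g/ and /k/ form a stop–stop cluster, so [e] is inserted between them. /b/ and /k/ form a stop–stop cluster, so [e] is inserted between them. /higkaibkiab/ → higekaibekiab.
Rule 2 (nasal place assimilation): no segment meets the environment; /higekaibekiab/ is unchanged.
Rule 3 (final e-epenthesis): the form ends in the consonant /b/, so [e] is inserted word-finally. /higekaibekiab/ → higekaibekiabe.

higekaibekiabe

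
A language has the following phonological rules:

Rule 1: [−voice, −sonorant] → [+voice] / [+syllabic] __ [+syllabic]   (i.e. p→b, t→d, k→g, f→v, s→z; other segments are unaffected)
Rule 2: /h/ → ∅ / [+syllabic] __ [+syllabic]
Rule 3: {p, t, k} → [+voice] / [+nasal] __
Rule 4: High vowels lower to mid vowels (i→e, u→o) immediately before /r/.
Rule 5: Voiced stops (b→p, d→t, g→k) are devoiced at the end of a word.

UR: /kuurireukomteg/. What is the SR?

Rule 1 (intervocalic voicing): /k/ is a voiceless obstruent between vowels /u/ and /o/, so it voices to [g]. /kuurireukomteg/ → kuurireugomteg.
Rule 2 (intervocalic h-deletion): no segment meets the environment; /kuurireugomteg/ is unchanged.
Rule 3 (post-nasal voicing): /t/ is a voiceless stop immediately after the nasal /m/, so it voices to [d]. /kuurireugomteg/ → kuurireugomdeg.
Rule 4 (pre-rhotic lowering): /u/ is a high vowel immediately before /r/, so it lowers to [o]. /i/ is a high vowel immediately before /r/, so it lowers to [e]. /kuurireugomdeg/ → kuorereugomdeg.
Rule 5 (final devoicing): /g/ is a voiced stop in word-final position, so it devoices to [k]. /kuorereugomdeg/ → kuorereugomdek.

kuorereugomdek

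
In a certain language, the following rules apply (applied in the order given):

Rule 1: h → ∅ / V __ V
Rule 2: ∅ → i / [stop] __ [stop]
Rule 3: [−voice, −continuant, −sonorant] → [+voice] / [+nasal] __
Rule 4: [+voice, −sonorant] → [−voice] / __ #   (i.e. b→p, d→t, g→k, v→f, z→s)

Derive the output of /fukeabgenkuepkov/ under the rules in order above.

fukeabigenguepikof

Rule 1 (intervocalic h-deletion): no segment meets the environment; /fukeabgenkuepkov/ is unchanged.
Rule 2 (stop-cluster i-epenthesis): /b/ and /g/ form a stop–stop cluster, so [i] is inserted between them. /p/ and /k/ form a stop–stop cluster, so [i] is inserted between them. /fukeabgenkuepkov/ → fukeabigenkuepikov.
Rule 3 (post-nasal voicing): /k/ is a voiceless stop immediately after the nasal /n/, so it voices to [g]. /fukeabigenkuepikov/ → fukeabigenguepikov.
Rule 4 (final devoicing): /v/ is a voiced obstruent in word-final position, so it devoices to [f]. /fukeabigenguepikov/ → fukeabigenguepikof.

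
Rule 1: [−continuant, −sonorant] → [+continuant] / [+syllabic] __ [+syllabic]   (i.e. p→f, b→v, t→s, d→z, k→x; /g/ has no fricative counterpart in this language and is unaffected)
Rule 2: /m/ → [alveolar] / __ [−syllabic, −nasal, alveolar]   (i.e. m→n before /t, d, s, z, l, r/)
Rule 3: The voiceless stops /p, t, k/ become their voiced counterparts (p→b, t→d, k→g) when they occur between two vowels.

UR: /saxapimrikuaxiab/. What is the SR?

saxafinrixuaxiab

Rule 1 (intervocalic spirantization): /p/ is a stop between vowels /a/ and /i/, so it spirantizes to the fricative [f]. /k/ is a stop between vowels /i/ and /u/, so it spirantizes to the fricative [x]. /saxapimrikuaxiab/ → saxafimrixuaxiab.
Rule 2 (nasal place assimilation): /m/ precedes the alveolar consonant /r/, so it assimilates in place to [n]. /saxafimrixuaxiab/ → saxafinrixuaxiab.
Rule 3 (intervocalic voicing): no segment meets the environment; /saxafinrixuaxiab/ is unchanged.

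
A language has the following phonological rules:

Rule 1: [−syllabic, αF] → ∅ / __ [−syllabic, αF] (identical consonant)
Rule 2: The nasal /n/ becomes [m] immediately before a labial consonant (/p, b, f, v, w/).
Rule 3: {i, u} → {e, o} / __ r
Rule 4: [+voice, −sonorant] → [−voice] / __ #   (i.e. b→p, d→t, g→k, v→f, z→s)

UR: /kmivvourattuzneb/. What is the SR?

kmivooratuznep

Rule 1 (degemination): /vv/ is a geminate; the first /v/ deletes. /tt/ is a geminate; the first /t/ deletes. /kmivvourattuzneb/ → kmivouratuzneb.
Rule 2 (nasal place assimilation): no segment meets the environment; /kmivouratuzneb/ is unchanged.
Rule 3 (pre-rhotic lowering): /u/ is a high vowel immediately before /r/, so it lowers to [o]. /kmivouratuzneb/ → kmivooratuzneb.
Rule 4 (final devoicing): /b/ is a voiced obstruent in word-final position, so it devoices to [p]. /kmivooratuzneb/ → kmivooratuznep.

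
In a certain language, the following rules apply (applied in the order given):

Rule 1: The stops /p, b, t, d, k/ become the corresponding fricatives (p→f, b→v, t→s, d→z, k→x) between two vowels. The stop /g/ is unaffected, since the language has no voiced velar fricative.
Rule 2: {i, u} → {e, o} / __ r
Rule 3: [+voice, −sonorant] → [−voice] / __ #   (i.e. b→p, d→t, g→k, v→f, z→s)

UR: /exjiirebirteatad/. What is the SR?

Rule 1 (intervocalic spirantization): /b/ is a stop between vowels /e/ and /i/, so it spirantizes to the fricative [v]. /t/ is a stop between vowels /a/ and /a/, so it spirantizes to the fricative [s]. /exjiirebirteatad/ → exjiirevirteasad.
Rule 2 (pre-rhotic lowering): /i/ is a high vowel immediately before /r/, so it lowers to [e]. /i/ is a high vowel immediately before /r/, so it lowers to [e]. /exjiirevirteasad/ → exjiereverteasad.
Rule 3 (final devoicing): /d/ is a voiced obstruent in word-final position, so it devoices to [t]. /exjiereverteasad/ → exjiereverteasat.

exjiereverteasat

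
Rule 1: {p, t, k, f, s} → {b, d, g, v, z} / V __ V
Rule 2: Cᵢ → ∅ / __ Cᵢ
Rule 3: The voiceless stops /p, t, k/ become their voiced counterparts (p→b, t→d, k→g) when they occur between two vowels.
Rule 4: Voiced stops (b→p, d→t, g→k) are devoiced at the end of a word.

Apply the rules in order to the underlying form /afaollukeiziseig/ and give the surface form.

Rule 1 (intervocalic voicing): /f/ is a voiceless obstruent between vowels /a/ and /a/, so it voices to [v]. /k/ is a voiceless obstruent between vowels /u/ and /e/, so it voices to [g]. /s/ is a voiceless obstruent between vowels /i/ and /e/, so it voices to [z]. /afaollukeiziseig/ → avaollugeizizeig.
Rule 2 (degemination): /ll/ is a geminate; the first /l/ deletes. /avaollugeizizeig/ → avaolugeizizeig.
Rule 3 (intervocalic voicing): no segment meets the environment; /avaolugeizizeig/ is unchanged.
Rule 4 (final devoicing): /g/ is a voiced stop in word-final position, so it devoices to [k]. /avaolugeizizeig/ → avaolugeizizeik.

avaolugeizizeik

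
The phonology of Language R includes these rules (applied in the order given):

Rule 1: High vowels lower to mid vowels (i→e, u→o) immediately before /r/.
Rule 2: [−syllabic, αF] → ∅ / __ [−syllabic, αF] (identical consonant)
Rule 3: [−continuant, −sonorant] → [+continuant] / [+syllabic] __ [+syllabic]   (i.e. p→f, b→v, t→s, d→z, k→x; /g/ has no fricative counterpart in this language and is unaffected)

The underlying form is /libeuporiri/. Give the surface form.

liveuforeri

Rule 1 (pre-rhotic lowering): /i/ is a high vowel immediately before /r/, so it lowers to [e]. /libeuporiri/ → libeuporeri.
Rule 2 (degemination): no segment meets the environment; /libeuporeri/ is unchanged.
Rule 3 (intervocalic spirantization): /b/ is a stop between vowels /i/ and /e/, so it spirantizes to the fricative [v]. /p/ is a stop between vowels /u/ and /o/, so it spirantizes to the fricative [f]. /libeuporeri/ → liveuforeri.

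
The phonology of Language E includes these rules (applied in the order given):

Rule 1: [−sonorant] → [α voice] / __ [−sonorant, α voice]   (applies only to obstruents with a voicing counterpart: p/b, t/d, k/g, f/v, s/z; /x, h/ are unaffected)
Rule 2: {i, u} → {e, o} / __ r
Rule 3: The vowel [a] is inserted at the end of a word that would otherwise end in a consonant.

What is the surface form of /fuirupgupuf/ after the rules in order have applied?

Rule 1 (regressive voicing assimilation): /p/ precedes the voiced obstruent /g/, so it voices to [b] by assimilation. /fuirupgupuf/ → fuirubgupuf.
Rule 2 (pre-rhotic lowering): /i/ is a high vowel immediately before /r/, so it lowers to [e]. /fuirubgupuf/ → fuerubgupuf.
Rule 3 (final a-epenthesis): the form ends in the consonant /f/, so [a] is inserted word-finally. /fuerubgupuf/ → fuerubgupufa.

fuerubgupufa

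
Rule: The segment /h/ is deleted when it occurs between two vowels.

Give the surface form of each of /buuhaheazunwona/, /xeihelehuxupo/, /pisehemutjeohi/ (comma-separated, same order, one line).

buuaeazunwona, xeieleuxupo, piseemutjeoi

/buuhaheazunwona/: /h/ occurs between vowels /u/ and /a/, so it deletes. /h/ occurs between vowels /a/ and /e/, so it deletes. → [buuaeazunwona].
/xeihelehuxupo/: /h/ occurs between vowels /i/ and /e/, so it deletes. /h/ occurs between vowels /e/ and /u/, so it deletes. → [xeieleuxupo].
/pisehemutjeohi/: /h/ occurs between vowels /e/ and /e/, so it deletes. /h/ occurs between vowels /o/ and /i/, so it deletes. → [piseemutjeoi].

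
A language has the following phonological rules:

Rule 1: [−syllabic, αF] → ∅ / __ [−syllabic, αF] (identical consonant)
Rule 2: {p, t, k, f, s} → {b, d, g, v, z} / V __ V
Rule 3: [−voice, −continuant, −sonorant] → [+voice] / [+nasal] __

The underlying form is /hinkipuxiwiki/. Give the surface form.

hingibuxiwigi

Rule 1 (degemination): no segment meets the environment; /hinkipuxiwiki/ is unchanged.
Rule 2 (intervocalic voicing): /p/ is a voiceless obstruent between vowels /i/ and /u/, so it voices to [b]. /k/ is a voiceless obstruent between vowels /i/ and /i/, so it voices to [g]. /hinkipuxiwiki/ → hinkibuxiwigi.
Rule 3 (post-nasal voicing): /k/ is a voiceless stop immediately after the nasal /n/, so it voices to [g]. /hinkibuxiwigi/ → hingibuxiwigi.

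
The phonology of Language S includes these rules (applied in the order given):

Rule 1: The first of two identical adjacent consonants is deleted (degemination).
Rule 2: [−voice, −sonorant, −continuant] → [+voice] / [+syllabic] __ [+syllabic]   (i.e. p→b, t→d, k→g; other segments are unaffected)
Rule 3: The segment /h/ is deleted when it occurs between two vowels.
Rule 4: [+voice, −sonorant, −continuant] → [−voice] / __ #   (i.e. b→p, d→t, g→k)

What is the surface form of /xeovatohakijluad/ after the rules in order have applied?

xeovadoagijluat

Rule 1 (degemination): no segment meets the environment; /xeovatohakijluad/ is unchanged.
Rule 2 (intervocalic voicing): /t/ is a voiceless stop between vowels /a/ and /o/, so it voices to [d]. /k/ is a voiceless stop between vowels /a/ and /i/, so it voices to [g]. /xeovatohakijluad/ → xeovadohagijluad.
Rule 3 (intervocalic h-deletion): /h/ occurs between vowels /o/ and /a/, so it deletes. /xeovadohagijluad/ → xeovadoagijluad.
Rule 4 (final devoicing): /d/ is a voiced stop in word-final position, so it devoices to [t]. /xeovadoagijluad/ → xeovadoagijluat.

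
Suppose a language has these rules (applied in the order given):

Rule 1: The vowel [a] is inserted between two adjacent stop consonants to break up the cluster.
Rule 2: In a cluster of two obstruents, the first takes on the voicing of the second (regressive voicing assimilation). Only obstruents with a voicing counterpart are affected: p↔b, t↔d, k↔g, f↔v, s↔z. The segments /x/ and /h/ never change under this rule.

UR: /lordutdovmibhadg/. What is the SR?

lordutadovmiphadag

Rule 1 (stop-cluster a-epenthesis): /t/ and /d/ form a stop–stop cluster, so [a] is inserted between them. /d/ and /g/ form a stop–stop cluster, so [a] is inserted between them. /lordutdovmibhadg/ → lordutadovmibhadag.
Rule 2 (regressive voicing assimilation): /b/ precedes the voiceless obstruent /h/, so it devoices to [p] by assimilation. /lordutadovmibhadag/ → lordutadovmiphadag.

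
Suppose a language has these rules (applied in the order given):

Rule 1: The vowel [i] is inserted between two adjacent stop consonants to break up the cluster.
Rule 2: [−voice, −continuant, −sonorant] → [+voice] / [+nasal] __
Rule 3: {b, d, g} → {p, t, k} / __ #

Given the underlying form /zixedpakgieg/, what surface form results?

zixedipakigiek

Rule 1 (stop-cluster i-epenthesis): /d/ and /p/ form a stop–stop cluster, so [i] is inserted between them. /k/ and /g/ form a stop–stop cluster, so [i] is inserted between them. /zixedpakgieg/ → zixedipakigieg.
Rule 2 (post-nasal voicing): no segment meets the environment; /zixedipakigieg/ is unchanged.
Rule 3 (final devoicing): /g/ is a voiced stop in word-final position, so it devoices to [k]. /zixedipakigieg/ → zixedipakigiek.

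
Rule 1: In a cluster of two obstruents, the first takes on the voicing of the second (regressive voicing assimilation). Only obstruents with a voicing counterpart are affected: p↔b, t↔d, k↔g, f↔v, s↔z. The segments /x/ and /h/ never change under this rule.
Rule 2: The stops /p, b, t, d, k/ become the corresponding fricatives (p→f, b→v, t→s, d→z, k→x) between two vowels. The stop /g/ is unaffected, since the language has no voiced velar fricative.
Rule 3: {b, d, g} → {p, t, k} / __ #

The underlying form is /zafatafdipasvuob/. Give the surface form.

Rule 1 (regressive voicing assimilation): /f/ precedes the voiced obstruent /d/, so it voices to [v] by assimilation. /s/ precedes the voiced obstruent /v/, so it voices to [z] by assimilation. /zafatafdipasvuob/ → zafatavdipazvuob.
Rule 2 (intervocalic spirantization): /t/ is a stop between vowels /a/ and /a/, so it spirantizes to the fricative [s]. /p/ is a stop between vowels /i/ and /a/, so it spirantizes to the fricative [f]. /zafatavdipazvuob/ → zafasavdifazvuob.
Rule 3 (final devoicing): /b/ is a voiced stop in word-final position, so it devoices to [p]. /zafasavdifazvuob/ → zafasavdifazvuop.

zafasavdifazvuop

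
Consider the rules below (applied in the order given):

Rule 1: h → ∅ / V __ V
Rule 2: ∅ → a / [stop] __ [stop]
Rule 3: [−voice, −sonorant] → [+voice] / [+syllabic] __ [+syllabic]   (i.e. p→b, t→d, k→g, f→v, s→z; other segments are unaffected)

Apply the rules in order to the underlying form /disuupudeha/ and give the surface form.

dizuubudea

Rule 1 (intervocalic h-deletion): /h/ occurs between vowels /e/ and /a/, so it deletes. /disuupudeha/ → disuupudea.
Rule 2 (stop-cluster a-epenthesis): no segment meets the environment; /disuupudea/ is unchanged.
Rule 3 (intervocalic voicing): /s/ is a voiceless obstruent between vowels /i/ and /u/, so it voices to [z]. /p/ is a voiceless obstruent between vowels /u/ and /u/, so it voices to [b]. /disuupudea/ → dizuubudea.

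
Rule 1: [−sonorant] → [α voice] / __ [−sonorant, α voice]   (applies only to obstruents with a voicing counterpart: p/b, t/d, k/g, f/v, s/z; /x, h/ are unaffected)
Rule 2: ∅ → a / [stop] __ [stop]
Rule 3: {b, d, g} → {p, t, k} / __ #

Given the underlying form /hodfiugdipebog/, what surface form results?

Rule 1 (regressive voicing assimilation): /d/ precedes the voiceless obstruent /f/, so it devoices to [t] by assimilation. /hodfiugdipebog/ → hotfiugdipebog.
Rule 2 (stop-cluster a-epenthesis): /g/ and /d/ form a stop–stop cluster, so [a] is inserted between them. /hotfiugdipebog/ → hotfiugadipebog.
Rule 3 (final devoicing): /g/ is a voiced stop in word-final position, so it devoices to [k]. /hotfiugadipebog/ → hotfiugadipebok.

hotfiugadipebok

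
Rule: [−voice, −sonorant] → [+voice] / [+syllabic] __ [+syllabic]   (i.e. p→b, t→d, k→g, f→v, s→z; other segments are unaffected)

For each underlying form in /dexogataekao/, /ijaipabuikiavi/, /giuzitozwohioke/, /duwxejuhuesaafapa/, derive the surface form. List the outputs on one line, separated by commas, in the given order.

dexogadaegao, ijaibabuigiavi, giuzidozwohioge, duwxejuhuezaavaba

/dexogataekao/: /t/ is a voiceless obstruent between vowels /a/ and /a/, so it voices to [d]. /k/ is a voiceless obstruent between vowels /e/ and /a/, so it voices to [g]. → [dexogadaegao].
/ijaipabuikiavi/: /p/ is a voiceless obstruent between vowels /i/ and /a/, so it voices to [b]. /k/ is a voiceless obstruent between vowels /i/ and /i/, so it voices to [g]. → [ijaibabuigiavi].
/giuzitozwohioke/: /t/ is a voiceless obstruent between vowels /i/ and /o/, so it voices to [d]. /k/ is a voiceless obstruent between vowels /o/ and /e/, so it voices to [g]. → [giuzidozwohioge].
/duwxejuhuesaafapa/: /s/ is a voiceless obstruent between vowels /e/ and /a/, so it voices to [z]. /f/ is a voiceless obstruent between vowels /a/ and /a/, so it voices to [v]. /p/ is a voiceless obstruent between vowels /a/ and /a/, so it voices to [b]. → [duwxejuhuezaavaba].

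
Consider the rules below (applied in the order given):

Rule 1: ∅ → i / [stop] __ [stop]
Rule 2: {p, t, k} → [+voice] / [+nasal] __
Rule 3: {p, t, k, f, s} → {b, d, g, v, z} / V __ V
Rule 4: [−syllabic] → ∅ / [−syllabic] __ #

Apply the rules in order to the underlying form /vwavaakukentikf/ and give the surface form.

Rule 1 (stop-cluster i-epenthesis): no segment meets the environment; /vwavaakukentikf/ is unchanged.
Rule 2 (post-nasal voicing): /t/ is a voiceless stop immediately after the nasal /n/, so it voices to [d]. /vwavaakukentikf/ → vwavaakukendikf.
Rule 3 (intervocalic voicing): /k/ is a voiceless obstruent between vowels /a/ and /u/, so it voices to [g]. /k/ is a voiceless obstruent between vowels /u/ and /e/, so it voices to [g]. /vwavaakukendikf/ → vwavaagugendikf.
Rule 4 (final cluster simplification): /f/ is the second consonant of a word-final cluster /kf/, so it deletes. /vwavaagugendikf/ → vwavaagugendik.

vwavaagugendik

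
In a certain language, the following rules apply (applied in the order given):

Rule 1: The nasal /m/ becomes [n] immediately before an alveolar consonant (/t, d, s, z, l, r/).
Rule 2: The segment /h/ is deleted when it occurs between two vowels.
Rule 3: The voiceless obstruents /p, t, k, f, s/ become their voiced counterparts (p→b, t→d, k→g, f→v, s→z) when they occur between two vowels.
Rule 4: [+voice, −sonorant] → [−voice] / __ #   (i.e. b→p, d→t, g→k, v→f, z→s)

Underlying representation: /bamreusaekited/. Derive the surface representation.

banreuzaegidet

Rule 1 (nasal place assimilation): /m/ precedes the alveolar consonant /r/, so it assimilates in place to [n]. /bamreusaekited/ → banreusaekited.
Rule 2 (intervocalic h-deletion): no segment meets the environment; /banreusaekited/ is unchanged.
Rule 3 (intervocalic voicing): /s/ is a voiceless obstruent between vowels /u/ and /a/, so it voices to [z]. /k/ is a voiceless obstruent between vowels /e/ and /i/, so it voices to [g]. /t/ is a voiceless obstruent between vowels /i/ and /e/, so it voices to [d]. /banreusaekited/ → banreuzaegided.
Rule 4 (final devoicing): /d/ is a voiced obstruent in word-final position, so it devoices to [t]. /banreuzaegided/ → banreuzaegidet.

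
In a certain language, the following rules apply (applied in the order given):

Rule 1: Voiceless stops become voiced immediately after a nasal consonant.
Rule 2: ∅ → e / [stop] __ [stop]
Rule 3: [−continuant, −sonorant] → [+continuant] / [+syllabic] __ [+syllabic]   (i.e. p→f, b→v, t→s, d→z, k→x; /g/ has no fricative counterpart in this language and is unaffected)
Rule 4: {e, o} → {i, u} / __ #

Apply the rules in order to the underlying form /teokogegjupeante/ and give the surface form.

Rule 1 (post-nasal voicing): /t/ is a voiceless stop immediately after the nasal /n/, so it voices to [d]. /teokogegjupeante/ → teokogegjupeande.
Rule 2 (stop-cluster e-epenthesis): no segment meets the environment; /teokogegjupeande/ is unchanged.
Rule 3 (intervocalic spirantization): /k/ is a stop between vowels /o/ and /o/, so it spirantizes to the fricative [x]. /p/ is a stop between vowels /u/ and /e/, so it spirantizes to the fricative [f]. /teokogegjupeande/ → teoxogegjufeande.
Rule 4 (final vowel raising): /e/ is a mid vowel in word-final position, so it raises to [i]. /teoxogegjufeande/ → teoxogegjufeandi.

teoxogegjufeandi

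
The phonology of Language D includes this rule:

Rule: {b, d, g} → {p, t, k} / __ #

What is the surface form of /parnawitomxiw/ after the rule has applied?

No segment of /parnawitomxiw/ meets the structural description of the rule, so the form surfaces unchanged.

parnawitomxiw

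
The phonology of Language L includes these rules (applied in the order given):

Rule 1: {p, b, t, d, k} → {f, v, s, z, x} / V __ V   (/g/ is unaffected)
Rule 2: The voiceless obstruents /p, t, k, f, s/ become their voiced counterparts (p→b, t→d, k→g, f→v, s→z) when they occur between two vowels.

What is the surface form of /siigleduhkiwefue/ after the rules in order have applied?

siiglezuhkiwevue

Rule 1 (intervocalic spirantization): /d/ is a stop between vowels /e/ and /u/, so it spirantizes to the fricative [z]. /siigleduhkiwefue/ → siiglezuhkiwefue.
Rule 2 (intervocalic voicing): /f/ is a voiceless obstruent between vowels /e/ and /u/, so it voices to [v]. /siiglezuhkiwefue/ → siiglezuhkiwevue.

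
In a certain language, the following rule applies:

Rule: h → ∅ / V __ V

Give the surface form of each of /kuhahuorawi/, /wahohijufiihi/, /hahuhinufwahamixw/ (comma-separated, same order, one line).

kuauorawi, waoijufiii, hauinufwaamixw

/kuhahuorawi/: /h/ occurs between vowels /u/ and /a/, so it deletes. /h/ occurs between vowels /a/ and /u/, so it deletes. → [kuauorawi].
/wahohijufiihi/: /h/ occurs between vowels /a/ and /o/, so it deletes. /h/ occurs between vowels /o/ and /i/, so it deletes. /h/ occurs between vowels /i/ and /i/, so it deletes. → [waoijufiii].
/hahuhinufwahamixw/: /h/ occurs between vowels /a/ and /u/, so it deletes. /h/ occurs between vowels /u/ and /i/, so it deletes. /h/ occurs between vowels /a/ and /a/, so it deletes. → [hauinufwaamixw].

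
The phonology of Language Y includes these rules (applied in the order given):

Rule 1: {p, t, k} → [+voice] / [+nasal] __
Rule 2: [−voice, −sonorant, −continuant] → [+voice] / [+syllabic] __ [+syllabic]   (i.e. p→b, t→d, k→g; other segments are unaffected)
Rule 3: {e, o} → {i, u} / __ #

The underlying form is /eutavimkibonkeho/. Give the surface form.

eudavimgibongehu

Rule 1 (post-nasal voicing): /k/ is a voiceless stop immediately after the nasal /m/, so it voices to [g]. /k/ is a voiceless stop immediately after the nasal /n/, so it voices to [g]. /eutavimkibonkeho/ → eutavimgibongeho.
Rule 2 (intervocalic voicing): /t/ is a voiceless stop between vowels /u/ and /a/, so it voices to [d]. /eutavimgibongeho/ → eudavimgibongeho.
Rule 3 (final vowel raising): /o/ is a mid vowel in word-final position, so it raises to [u]. /eudavimgibongeho/ → eudavimgibongehu.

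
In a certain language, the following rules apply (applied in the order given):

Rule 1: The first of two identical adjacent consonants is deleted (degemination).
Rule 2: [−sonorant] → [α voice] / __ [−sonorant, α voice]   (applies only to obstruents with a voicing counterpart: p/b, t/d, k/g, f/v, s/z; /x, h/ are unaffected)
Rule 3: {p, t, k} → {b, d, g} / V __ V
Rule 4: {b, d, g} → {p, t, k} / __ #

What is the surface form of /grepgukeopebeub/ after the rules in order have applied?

grebgugeobebeup

Rule 1 (degemination): no segment meets the environment; /grepgukeopebeub/ is unchanged.
Rule 2 (regressive voicing assimilation): /p/ precedes the voiced obstruent /g/, so it voices to [b] by assimilation. /grepgukeopebeub/ → grebgukeopebeub.
Rule 3 (intervocalic voicing): /k/ is a voiceless stop between vowels /u/ and /e/, so it voices to [g]. /p/ is a voiceless stop between vowels /o/ and /e/, so it voices to [b]. /grebgukeopebeub/ → grebgugeobebeub.
Rule 4 (final devoicing): /b/ is a voiced stop in word-final position, so it devoices to [p]. /grebgugeobebeub/ → grebgugeobebeup.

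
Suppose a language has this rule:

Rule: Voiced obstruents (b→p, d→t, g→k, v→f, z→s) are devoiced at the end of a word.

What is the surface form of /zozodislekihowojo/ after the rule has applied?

zozodislekihowojo

No segment of /zozodislekihowojo/ meets the structural description of the rule, so the form surfaces unchanged.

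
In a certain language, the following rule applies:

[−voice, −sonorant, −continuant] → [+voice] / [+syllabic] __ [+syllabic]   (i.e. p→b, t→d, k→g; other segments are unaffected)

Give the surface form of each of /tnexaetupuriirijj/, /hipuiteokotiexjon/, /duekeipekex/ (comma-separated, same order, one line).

tnexaeduburiirijj, hibuideogodiexjon, duegeibegex

/tnexaetupuriirijj/: /t/ is a voiceless stop between vowels /e/ and /u/, so it voices to [d]. /p/ is a voiceless stop between vowels /u/ and /u/, so it voices to [b]. → [tnexaeduburiirijj].
/hipuiteokotiexjon/: /p/ is a voiceless stop between vowels /i/ and /u/, so it voices to [b]. /t/ is a voiceless stop between vowels /i/ and /e/, so it voices to [d]. /k/ is a voiceless stop between vowels /o/ and /o/, so it voices to [g]. /t/ is a voiceless stop between vowels /o/ and /i/, so it voices to [d]. → [hibuideogodiexjon].
/duekeipekex/: /k/ is a voiceless stop between vowels /e/ and /e/, so it voices to [g]. /p/ is a voiceless stop between vowels /i/ and /e/, so it voices to [b]. /k/ is a voiceless stop between vowels /e/ and /e/, so it voices to [g]. → [duegeibegex].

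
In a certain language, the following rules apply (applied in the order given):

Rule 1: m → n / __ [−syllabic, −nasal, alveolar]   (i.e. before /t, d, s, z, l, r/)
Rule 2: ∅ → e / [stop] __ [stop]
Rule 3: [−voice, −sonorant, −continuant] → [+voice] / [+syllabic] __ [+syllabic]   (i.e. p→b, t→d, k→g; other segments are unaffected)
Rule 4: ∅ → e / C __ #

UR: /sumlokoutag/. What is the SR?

sunlogoudage

Rule 1 (nasal place assimilation): /m/ precedes the alveolar consonant /l/, so it assimilates in place to [n]. /sumlokoutag/ → sunlokoutag.
Rule 2 (stop-cluster e-epenthesis): no segment meets the environment; /sunlokoutag/ is unchanged.
Rule 3 (intervocalic voicing): /k/ is a voiceless stop between vowels /o/ and /o/, so it voices to [g]. /t/ is a voiceless stop between vowels /u/ and /a/, so it voices to [d]. /sunlokoutag/ → sunlogoudag.
Rule 4 (final e-epenthesis): the form ends in the consonant /g/, so [e] is inserted word-finally. /sunlogoudag/ → sunlogoudage.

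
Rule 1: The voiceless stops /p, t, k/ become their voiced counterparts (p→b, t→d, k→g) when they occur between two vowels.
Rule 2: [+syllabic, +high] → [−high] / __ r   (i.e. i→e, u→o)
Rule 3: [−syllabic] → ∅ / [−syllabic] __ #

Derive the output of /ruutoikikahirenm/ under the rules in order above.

ruudoigigaheren

Rule 1 (intervocalic voicing): /t/ is a voiceless stop between vowels /u/ and /o/, so it voices to [d]. /k/ is a voiceless stop between vowels /i/ and /i/, so it voices to [g]. /k/ is a voiceless stop between vowels /i/ and /a/, so it voices to [g]. /ruutoikikahirenm/ → ruudoigigahirenm.
Rule 2 (pre-rhotic lowering): /i/ is a high vowel immediately before /r/, so it lowers to [e]. /ruudoigigahirenm/ → ruudoigigaherenm.
Rule 3 (final cluster simplification): /m/ is the second consonant of a word-final cluster /nm/, so it deletes. /ruudoigigaherenm/ → ruudoigigaheren.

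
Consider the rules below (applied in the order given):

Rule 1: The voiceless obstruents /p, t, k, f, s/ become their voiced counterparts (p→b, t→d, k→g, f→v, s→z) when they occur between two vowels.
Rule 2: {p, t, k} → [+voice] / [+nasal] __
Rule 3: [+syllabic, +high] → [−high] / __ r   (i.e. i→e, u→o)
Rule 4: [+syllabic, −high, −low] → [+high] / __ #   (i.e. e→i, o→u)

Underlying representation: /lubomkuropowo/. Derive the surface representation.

lubomgorobowu

Rule 1 (intervocalic voicing): /p/ is a voiceless obstruent between vowels /o/ and /o/, so it voices to [b]. /lubomkuropowo/ → lubomkurobowo.
Rule 2 (post-nasal voicing): /k/ is a voiceless stop immediately after the nasal /m/, so it voices to [g]. /lubomkurobowo/ → lubomgurobowo.
Rule 3 (pre-rhotic lowering): /u/ is a high vowel immediately before /r/, so it lowers to [o]. /lubomgurobowo/ → lubomgorobowo.
Rule 4 (final vowel raising): /o/ is a mid vowel in word-final position, so it raises to [u]. /lubomgorobowo/ → lubomgorobowu.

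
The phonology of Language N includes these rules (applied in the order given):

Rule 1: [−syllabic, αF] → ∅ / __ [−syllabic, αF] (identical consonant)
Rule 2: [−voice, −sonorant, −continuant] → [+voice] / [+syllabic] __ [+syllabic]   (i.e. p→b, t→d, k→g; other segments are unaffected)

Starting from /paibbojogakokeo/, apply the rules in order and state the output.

paibojogagogeo

Rule 1 (degemination): /bb/ is a geminate; the first /b/ deletes. /paibbojogakokeo/ → paibojogakokeo.
Rule 2 (intervocalic voicing): /k/ is a voiceless stop between vowels /a/ and /o/, so it voices to [g]. /k/ is a voiceless stop between vowels /o/ and /e/, so it voices to [g]. /paibojogakokeo/ → paibojogagogeo.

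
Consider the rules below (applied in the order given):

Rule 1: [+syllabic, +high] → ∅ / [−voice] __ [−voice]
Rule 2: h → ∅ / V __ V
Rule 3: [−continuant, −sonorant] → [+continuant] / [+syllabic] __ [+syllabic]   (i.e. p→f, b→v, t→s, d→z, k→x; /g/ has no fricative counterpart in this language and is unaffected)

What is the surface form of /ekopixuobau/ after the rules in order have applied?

Rule 1 (high vowel syncope): /i/ is a high vowel flanked by voiceless consonants /p/ and /x/, so it deletes. /ekopixuobau/ → ekopxuobau.
Rule 2 (intervocalic h-deletion): no segment meets the environment; /ekopxuobau/ is unchanged.
Rule 3 (intervocalic spirantization): /k/ is a stop between vowels /e/ and /o/, so it spirantizes to the fricative [x]. /b/ is a stop between vowels /o/ and /a/, so it spirantizes to the fricative [v]. /ekopxuobau/ → exopxuovau.

exopxuovau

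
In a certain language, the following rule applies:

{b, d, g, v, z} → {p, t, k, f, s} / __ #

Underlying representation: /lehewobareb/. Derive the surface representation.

lehewobarep

Scanning /lehewobareb/: /b/ at position 7 is not in the conditioning environment; /b/ is a voiced obstruent in word-final position, so it devoices to [p].
Result: [lehewobarep].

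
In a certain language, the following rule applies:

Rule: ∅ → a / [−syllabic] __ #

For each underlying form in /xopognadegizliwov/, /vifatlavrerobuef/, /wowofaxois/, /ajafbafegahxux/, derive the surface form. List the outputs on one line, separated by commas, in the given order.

xopognadegizliwova, vifatlavrerobuefa, wowofaxoisa, ajafbafegahxuxa

/xopognadegizliwov/: the form ends in the consonant /v/, so [a] is inserted word-finally. → [xopognadegizliwova].
/vifatlavrerobuef/: the form ends in the consonant /f/, so [a] is inserted word-finally. → [vifatlavrerobuefa].
/wowofaxois/: the form ends in the consonant /s/, so [a] is inserted word-finally. → [wowofaxoisa].
/ajafbafegahxux/: the form ends in the consonant /x/, so [a] is inserted word-finally. → [ajafbafegahxuxa].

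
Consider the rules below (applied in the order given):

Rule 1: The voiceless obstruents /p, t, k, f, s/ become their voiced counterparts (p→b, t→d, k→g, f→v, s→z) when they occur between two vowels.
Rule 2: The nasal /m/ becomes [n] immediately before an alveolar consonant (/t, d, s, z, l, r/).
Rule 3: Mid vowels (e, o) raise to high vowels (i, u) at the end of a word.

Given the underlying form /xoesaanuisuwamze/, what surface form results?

xoezaanuizuwanzi

Rule 1 (intervocalic voicing): /s/ is a voiceless obstruent between vowels /e/ and /a/, so it voices to [z]. /s/ is a voiceless obstruent between vowels /i/ and /u/, so it voices to [z]. /xoesaanuisuwamze/ → xoezaanuizuwamze.
Rule 2 (nasal place assimilation): /m/ precedes the alveolar consonant /z/, so it assimilates in place to [n]. /xoezaanuizuwamze/ → xoezaanuizuwanze.
Rule 3 (final vowel raising): /e/ is a mid vowel in word-final position, so it raises to [i]. /xoezaanuizuwanze/ → xoezaanuizuwanzi.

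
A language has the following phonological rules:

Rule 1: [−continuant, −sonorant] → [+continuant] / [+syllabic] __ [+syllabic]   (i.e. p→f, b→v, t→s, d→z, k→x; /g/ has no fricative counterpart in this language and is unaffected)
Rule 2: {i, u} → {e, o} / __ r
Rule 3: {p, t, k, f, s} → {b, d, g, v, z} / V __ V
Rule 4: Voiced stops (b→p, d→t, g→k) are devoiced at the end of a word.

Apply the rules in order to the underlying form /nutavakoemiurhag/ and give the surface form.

Rule 1 (intervocalic spirantization): /t/ is a stop between vowels /u/ and /a/, so it spirantizes to the fricative [s]. /k/ is a stop between vowels /a/ and /o/, so it spirantizes to the fricative [x]. /nutavakoemiurhag/ → nusavaxoemiurhag.
Rule 2 (pre-rhotic lowering): /u/ is a high vowel immediately before /r/, so it lowers to [o]. /nusavaxoemiurhag/ → nusavaxoemiorhag.
Rule 3 (intervocalic voicing): /s/ is a voiceless obstruent between vowels /u/ and /a/, so it voices to [z]. /nusavaxoemiorhag/ → nuzavaxoemiorhag.
Rule 4 (final devoicing): /g/ is a voiced stop in word-final position, so it devoices to [k]. /nuzavaxoemiorhag/ → nuzavaxoemiorhak.

nuzavaxoemiorhak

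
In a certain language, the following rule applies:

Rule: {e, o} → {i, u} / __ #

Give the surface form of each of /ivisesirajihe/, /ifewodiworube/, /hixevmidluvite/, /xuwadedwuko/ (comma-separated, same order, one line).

/ivisesirajihe/: /e/ is a mid vowel in word-final position, so it raises to [i]. → [ivisesirajihi].
/ifewodiworube/: /e/ is a mid vowel in word-final position, so it raises to [i]. → [ifewodiworubi].
/hixevmidluvite/: /e/ is a mid vowel in word-final position, so it raises to [i]. → [hixevmidluviti].
/xuwadedwuko/: /o/ is a mid vowel in word-final position, so it raises to [u]. → [xuwadedwuku].

ivisesirajihi, ifewodiworubi, hixevmidluviti, xuwadedwuku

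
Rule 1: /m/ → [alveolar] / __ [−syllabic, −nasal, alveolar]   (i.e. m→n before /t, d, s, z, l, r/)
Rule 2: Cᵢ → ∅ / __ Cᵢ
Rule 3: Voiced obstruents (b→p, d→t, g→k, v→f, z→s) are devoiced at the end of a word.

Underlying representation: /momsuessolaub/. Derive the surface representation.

monsuesolaup

Rule 1 (nasal place assimilation): /m/ precedes the alveolar consonant /s/, so it assimilates in place to [n]. /momsuessolaub/ → monsuessolaub.
Rule 2 (degemination): /ss/ is a geminate; the first /s/ deletes. /monsuessolaub/ → monsuesolaub.
Rule 3 (final devoicing): /b/ is a voiced obstruent in word-final position, so it devoices to [p]. /monsuesolaub/ → monsuesolaup.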